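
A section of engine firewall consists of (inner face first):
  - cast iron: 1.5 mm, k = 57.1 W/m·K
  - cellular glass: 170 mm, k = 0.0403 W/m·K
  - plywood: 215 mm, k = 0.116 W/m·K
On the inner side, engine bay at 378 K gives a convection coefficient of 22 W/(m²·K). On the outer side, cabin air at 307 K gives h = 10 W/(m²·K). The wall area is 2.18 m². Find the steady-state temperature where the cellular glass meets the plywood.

Model the wall as resistances in series:
R_inner film = 1/(h_i·A) = 1/(22×2.18) = 0.02085 K/W
R_cast iron = L/(kA) = 0.0015/(57.1×2.18) = 1.205×10^-5 K/W
R_cellular glass = L/(kA) = 0.17/(0.0403×2.18) = 1.935 K/W
R_plywood = L/(kA) = 0.215/(0.116×2.18) = 0.8502 K/W
R_outer film = 1/(h_o·A) = 1/(10×2.18) = 0.04587 K/W
R_total = 2.852 K/W;  Q = ΔT/R_total = 71/2.852 = 24.9 W
T_interface = T_inner − Q·ΣR(inner→interface) = 378 − 24.9×1.956

T ≈ 329 K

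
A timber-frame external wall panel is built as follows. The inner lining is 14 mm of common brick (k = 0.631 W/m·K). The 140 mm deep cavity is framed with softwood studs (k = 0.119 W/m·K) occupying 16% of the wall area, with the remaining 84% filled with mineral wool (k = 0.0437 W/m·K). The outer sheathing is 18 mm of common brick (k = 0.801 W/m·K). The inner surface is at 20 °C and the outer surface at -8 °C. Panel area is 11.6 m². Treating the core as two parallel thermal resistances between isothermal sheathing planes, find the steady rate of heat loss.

Sheathing layers in series; stud and cavity paths in parallel between them.
R_inner = 0.014/(0.631×11.6) = 0.001913 K/W
R_stud  = 0.14/(0.119×0.16×11.6) = 0.6339 K/W
R_cav   = 0.14/(0.0437×0.84×11.6) = 0.3288 K/W
1/R_core = 1/R_stud + 1/R_cav → R_core = 0.2165 K/W
R_outer = 0.018/(0.801×11.6) = 0.001937 K/W
R_total = 0.2203 K/W
Q = ΔT/R_total = 28/0.2203

Q ≈ 127 W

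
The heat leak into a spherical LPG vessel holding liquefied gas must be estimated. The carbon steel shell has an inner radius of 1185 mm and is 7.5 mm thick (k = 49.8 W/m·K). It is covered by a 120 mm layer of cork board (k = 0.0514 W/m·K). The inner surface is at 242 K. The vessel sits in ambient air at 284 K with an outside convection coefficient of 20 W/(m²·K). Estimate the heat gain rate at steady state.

Radial (spherical) resistances in series:
R_carbon steel shell = (1/1.185 − 1/1.1925)/(4π×49.8) = 8.481×10^-6 K/W
R_cork board = (1/1.1925 − 1/1.3125)/(4π×0.0514) = 0.1187 K/W
R_outer film = 1/(h·4πr_o²) = 1/(20×4π×1.3125²) = 0.00231 K/W
R_total = 0.121 K/W
Q = ΔT/R_total = 42/0.121

Q ≈ 347 W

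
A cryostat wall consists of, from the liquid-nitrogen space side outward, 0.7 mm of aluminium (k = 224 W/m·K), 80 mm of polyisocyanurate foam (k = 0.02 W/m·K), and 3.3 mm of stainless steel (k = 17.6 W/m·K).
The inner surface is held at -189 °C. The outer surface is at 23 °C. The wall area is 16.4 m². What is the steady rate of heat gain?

Treating each layer as a thermal resistance in series:
R_aluminium = L/(kA) = 0.0007/(224×16.4) = 1.905×10^-7 K/W
R_polyisocyanurate foam = L/(kA) = 0.08/(0.02×16.4) = 0.2439 K/W
R_stainless steel = L/(kA) = 0.0033/(17.6×16.4) = 1.143×10^-5 K/W
R_total = 0.2439 K/W
Q = ΔT / R_total = 212 / 0.2439

Q ≈ 869 W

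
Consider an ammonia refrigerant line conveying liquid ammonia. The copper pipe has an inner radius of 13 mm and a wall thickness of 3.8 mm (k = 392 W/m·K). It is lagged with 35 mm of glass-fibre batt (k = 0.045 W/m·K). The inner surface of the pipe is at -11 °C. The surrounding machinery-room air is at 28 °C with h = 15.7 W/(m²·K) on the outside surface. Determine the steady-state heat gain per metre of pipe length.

q′ ≈ 9.33 W/m

Treating each annulus and film as a series resistance:
R_copper pipe wall = ln(16.8/13)/(2π×392×1) = 1.041×10^-4 K/W
R_glass-fibre batt = ln(51.8/16.8)/(2π×0.045×1) = 3.982 K/W
R_outer film = 1/(h_o·2πr_oL) = 1/(15.7×2π×0.0518×1) = 0.1957 K/W
R_total = 4.178 K/W
Q = ΔT/R_total = 39/4.178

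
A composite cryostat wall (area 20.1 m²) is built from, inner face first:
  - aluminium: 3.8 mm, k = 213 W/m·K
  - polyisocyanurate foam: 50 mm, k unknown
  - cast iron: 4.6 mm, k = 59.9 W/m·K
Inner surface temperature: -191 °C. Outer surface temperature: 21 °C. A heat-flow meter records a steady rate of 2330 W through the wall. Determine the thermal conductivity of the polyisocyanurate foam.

k ≈ 0.0273 W/(m·K)

Thermal resistances in series:
R_aluminium = L/(kA) = 0.0038/(213×20.1) = 8.876×10^-7 K/W
R_cast iron = L/(kA) = 0.0046/(59.9×20.1) = 3.821×10^-6 K/W
Sum of known resistances R_other = 4.708×10^-6 K/W
Total R = ΔT/Q = 212/2330 = 0.09099 K/W
R_polyisocyanurate foam = R_total − R_other = 0.09098 K/W
k = L/(R·A) = 0.05/(0.09098×20.1)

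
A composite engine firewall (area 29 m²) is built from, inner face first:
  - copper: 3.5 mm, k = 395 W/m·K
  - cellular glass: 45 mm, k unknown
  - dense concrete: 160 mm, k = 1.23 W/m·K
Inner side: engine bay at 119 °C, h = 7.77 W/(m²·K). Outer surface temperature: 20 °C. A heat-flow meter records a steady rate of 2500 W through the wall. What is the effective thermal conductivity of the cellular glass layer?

k ≈ 0.0506 W/(m·K)

Treating each layer as a thermal resistance in series:
R_inner film = 1/(h_i·A) = 1/(7.77×29) = 0.004438 K/W
R_copper = L/(kA) = 0.0035/(395×29) = 3.055×10^-7 K/W
R_dense concrete = L/(kA) = 0.16/(1.23×29) = 0.004486 K/W
Sum of known resistances R_other = 0.008924 K/W
Total R = ΔT/Q = 99/2500 = 0.0396 K/W
R_cellular glass = R_total − R_other = 0.03068 K/W
k = L/(R·A) = 0.045/(0.03068×29)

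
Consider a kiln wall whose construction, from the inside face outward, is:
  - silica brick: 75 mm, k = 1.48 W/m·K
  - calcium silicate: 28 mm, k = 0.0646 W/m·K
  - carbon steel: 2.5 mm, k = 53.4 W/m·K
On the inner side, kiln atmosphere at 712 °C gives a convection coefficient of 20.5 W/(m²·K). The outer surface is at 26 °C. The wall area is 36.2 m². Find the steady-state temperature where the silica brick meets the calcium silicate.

T ≈ 584 °C

Model the wall as resistances in series:
R_inner film = 1/(h_i·A) = 1/(20.5×36.2) = 0.001348 K/W
R_silica brick = L/(kA) = 0.075/(1.48×36.2) = 0.0014 K/W
R_calcium silicate = L/(kA) = 0.028/(0.0646×36.2) = 0.01197 K/W
R_carbon steel = L/(kA) = 0.0025/(53.4×36.2) = 1.293×10^-6 K/W
R_total = 0.01472 K/W;  Q = ΔT/R_total = 686/0.01472 = 46600 W
T_interface = T_inner − Q·ΣR(inner→interface) = 712 − 46600×0.002747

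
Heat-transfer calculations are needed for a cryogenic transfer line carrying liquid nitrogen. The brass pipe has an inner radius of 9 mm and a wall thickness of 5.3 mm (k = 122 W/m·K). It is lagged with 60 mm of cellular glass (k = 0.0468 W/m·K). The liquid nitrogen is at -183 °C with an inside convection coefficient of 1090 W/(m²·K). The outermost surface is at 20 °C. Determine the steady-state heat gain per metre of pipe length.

q′ ≈ 36.1 W/m

Treating each annulus and film as a series resistance:
R_inner film = 1/(h_i·2πr₁L) = 1/(1090×2π×0.009×1) = 0.01622 K/W
R_brass pipe wall = ln(14.3/9)/(2π×122×1) = 6.041×10^-4 K/W
R_cellular glass = ln(74.3/14.3)/(2π×0.0468×1) = 5.604 K/W
R_total = 5.621 K/W
Q = ΔT/R_total = 203/5.621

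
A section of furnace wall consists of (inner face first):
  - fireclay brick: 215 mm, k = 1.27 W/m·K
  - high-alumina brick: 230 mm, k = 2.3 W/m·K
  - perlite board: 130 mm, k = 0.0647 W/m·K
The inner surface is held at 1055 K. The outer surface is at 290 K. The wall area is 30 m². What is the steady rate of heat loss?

Using the resistance-network approach (series):
R_fireclay brick = L/(kA) = 0.215/(1.27×30) = 0.005643 K/W
R_high-alumina brick = L/(kA) = 0.23/(2.3×30) = 0.003333 K/W
R_perlite board = L/(kA) = 0.13/(0.0647×30) = 0.06698 K/W
R_total = 0.07595 K/W
Q = ΔT / R_total = 765 / 0.07595

Q ≈ 10100 W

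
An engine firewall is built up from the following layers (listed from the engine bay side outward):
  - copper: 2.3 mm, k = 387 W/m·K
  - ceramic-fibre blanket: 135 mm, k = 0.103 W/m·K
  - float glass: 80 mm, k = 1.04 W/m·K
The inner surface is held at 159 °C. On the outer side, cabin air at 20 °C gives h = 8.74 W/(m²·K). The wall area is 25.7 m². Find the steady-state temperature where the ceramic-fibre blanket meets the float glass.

T ≈ 37.7 °C

Model the wall as resistances in series:
R_copper = L/(kA) = 0.0023/(387×25.7) = 2.313×10^-7 K/W
R_ceramic-fibre blanket = L/(kA) = 0.135/(0.103×25.7) = 0.051 K/W
R_float glass = L/(kA) = 0.08/(1.04×25.7) = 0.002993 K/W
R_outer film = 1/(h_o·A) = 1/(8.74×25.7) = 0.004452 K/W
R_total = 0.05844 K/W;  Q = ΔT/R_total = 139/0.05844 = 2378 W
T_interface = T_inner − Q·ΣR(inner→interface) = 159 − 2380×0.051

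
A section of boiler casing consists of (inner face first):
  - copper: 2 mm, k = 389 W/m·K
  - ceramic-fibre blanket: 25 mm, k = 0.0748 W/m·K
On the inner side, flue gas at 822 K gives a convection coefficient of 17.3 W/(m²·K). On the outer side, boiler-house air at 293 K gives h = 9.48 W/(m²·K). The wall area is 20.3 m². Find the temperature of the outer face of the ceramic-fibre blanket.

Treating each layer as a thermal resistance in series:
R_inner film = 1/(h_i·A) = 1/(17.3×20.3) = 0.002847 K/W
R_copper = L/(kA) = 0.002/(389×20.3) = 2.533×10^-7 K/W
R_ceramic-fibre blanket = L/(kA) = 0.025/(0.0748×20.3) = 0.01646 K/W
R_outer film = 1/(h_o·A) = 1/(9.48×20.3) = 0.005196 K/W
R_total = 0.02451 K/W;  Q = ΔT/R_total = 529/0.02451 = 21580 W
T_interface = T_inner − Q·ΣR(inner→interface) = 822 − 21600×0.01931

T ≈ 405 K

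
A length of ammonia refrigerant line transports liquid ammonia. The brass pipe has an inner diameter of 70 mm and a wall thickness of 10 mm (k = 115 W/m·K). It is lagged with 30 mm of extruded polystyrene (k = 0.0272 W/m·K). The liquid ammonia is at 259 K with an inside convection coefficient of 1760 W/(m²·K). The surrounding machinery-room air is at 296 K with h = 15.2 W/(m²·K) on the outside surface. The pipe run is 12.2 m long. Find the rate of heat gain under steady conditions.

Q ≈ 144 W

Per-layer cylindrical resistances, series-summed:
R_inner film = 1/(h_i·2πr₁L) = 1/(1760×2π×0.035×12.2) = 2.118×10^-4 K/W
R_brass pipe wall = ln(45/35)/(2π×115×12.2) = 2.851×10^-5 K/W
R_extruded polystyrene = ln(75/45)/(2π×0.0272×12.2) = 0.245 K/W
R_outer film = 1/(h_o·2πr_oL) = 1/(15.2×2π×0.075×12.2) = 0.01144 K/W
R_total = 0.2567 K/W
Q = ΔT/R_total = 37/0.2567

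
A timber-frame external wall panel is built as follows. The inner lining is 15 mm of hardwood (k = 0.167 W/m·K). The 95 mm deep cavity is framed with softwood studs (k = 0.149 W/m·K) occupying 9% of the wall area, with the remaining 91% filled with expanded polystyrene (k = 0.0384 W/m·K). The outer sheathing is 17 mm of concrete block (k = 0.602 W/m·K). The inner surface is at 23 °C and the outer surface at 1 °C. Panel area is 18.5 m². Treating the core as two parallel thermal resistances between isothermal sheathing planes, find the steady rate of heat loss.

Q ≈ 195 W

Sheathing layers in series; stud and cavity paths in parallel between them.
R_inner = 0.015/(0.167×18.5) = 0.004855 K/W
R_stud  = 0.095/(0.149×0.09×18.5) = 0.3829 K/W
R_cav   = 0.095/(0.0384×0.91×18.5) = 0.147 K/W
1/R_core = 1/R_stud + 1/R_cav → R_core = 0.1062 K/W
R_outer = 0.017/(0.602×18.5) = 0.001526 K/W
R_total = 0.1126 K/W
Q = ΔT/R_total = 22/0.1126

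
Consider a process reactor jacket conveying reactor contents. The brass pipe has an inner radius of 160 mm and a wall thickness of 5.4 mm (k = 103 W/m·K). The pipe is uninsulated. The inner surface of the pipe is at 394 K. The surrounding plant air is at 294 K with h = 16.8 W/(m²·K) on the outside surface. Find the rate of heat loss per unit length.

Cylindrical conduction, so R = ln(r₂/r₁)/(2πkL) per layer, in series:
R_brass pipe wall = ln(165.4/160)/(2π×103×1) = 5.129×10^-5 K/W
R_outer film = 1/(h_o·2πr_oL) = 1/(16.8×2π×0.1654×1) = 0.05728 K/W
R_total = 0.05733 K/W
Q = ΔT/R_total = 100/0.05733

q′ ≈ 1740 W/m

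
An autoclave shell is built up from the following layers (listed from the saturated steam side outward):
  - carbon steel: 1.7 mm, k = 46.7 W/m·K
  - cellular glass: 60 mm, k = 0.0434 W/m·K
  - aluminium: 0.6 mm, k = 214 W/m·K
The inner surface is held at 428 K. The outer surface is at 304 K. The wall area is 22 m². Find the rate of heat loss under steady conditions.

Q ≈ 1970 W

Treating each layer as a thermal resistance in series:
R_carbon steel = L/(kA) = 0.0017/(46.7×22) = 1.655×10^-6 K/W
R_cellular glass = L/(kA) = 0.06/(0.0434×22) = 0.06284 K/W
R_aluminium = L/(kA) = 0.0006/(214×22) = 1.274×10^-7 K/W
R_total = 0.06284 K/W
Q = ΔT / R_total = 124 / 0.06284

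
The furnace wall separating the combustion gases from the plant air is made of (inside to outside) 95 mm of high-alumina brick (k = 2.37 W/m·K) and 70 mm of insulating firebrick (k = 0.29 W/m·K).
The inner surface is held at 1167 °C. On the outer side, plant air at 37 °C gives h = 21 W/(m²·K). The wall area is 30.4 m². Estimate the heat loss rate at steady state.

Thermal resistances in series:
R_high-alumina brick = L/(kA) = 0.095/(2.37×30.4) = 0.001319 K/W
R_insulating firebrick = L/(kA) = 0.07/(0.29×30.4) = 0.00794 K/W
R_outer film = 1/(h_o·A) = 1/(21×30.4) = 0.001566 K/W
R_total = 0.01083 K/W
Q = ΔT / R_total = 1130 / 0.01083

Q ≈ 104000 W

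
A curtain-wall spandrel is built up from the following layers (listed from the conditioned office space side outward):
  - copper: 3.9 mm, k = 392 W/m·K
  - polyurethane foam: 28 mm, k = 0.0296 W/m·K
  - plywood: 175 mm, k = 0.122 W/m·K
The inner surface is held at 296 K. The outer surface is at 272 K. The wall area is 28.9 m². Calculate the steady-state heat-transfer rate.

Model the wall as resistances in series:
R_copper = L/(kA) = 0.0039/(392×28.9) = 3.443×10^-7 K/W
R_polyurethane foam = L/(kA) = 0.028/(0.0296×28.9) = 0.03273 K/W
R_plywood = L/(kA) = 0.175/(0.122×28.9) = 0.04963 K/W
R_total = 0.08237 K/W
Q = ΔT / R_total = 24 / 0.08237

Q ≈ 291 W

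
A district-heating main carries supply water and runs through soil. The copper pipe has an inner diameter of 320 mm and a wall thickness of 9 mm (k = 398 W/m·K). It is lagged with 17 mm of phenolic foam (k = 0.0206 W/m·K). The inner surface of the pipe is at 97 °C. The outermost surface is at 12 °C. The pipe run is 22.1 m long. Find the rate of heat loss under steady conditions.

Per-layer cylindrical resistances, series-summed:
R_copper pipe wall = ln(169/160)/(2π×398×22.1) = 9.902×10^-7 K/W
R_phenolic foam = ln(186/169)/(2π×0.0206×22.1) = 0.03351 K/W
R_total = 0.03351 K/W
Q = ΔT/R_total = 85/0.03351

Q ≈ 2540 W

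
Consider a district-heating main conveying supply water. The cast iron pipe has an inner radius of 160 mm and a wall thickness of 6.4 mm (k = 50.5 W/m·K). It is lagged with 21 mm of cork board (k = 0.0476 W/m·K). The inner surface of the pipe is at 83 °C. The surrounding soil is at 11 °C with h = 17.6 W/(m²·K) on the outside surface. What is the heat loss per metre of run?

q′ ≈ 162 W/m

Per-layer cylindrical resistances, series-summed:
R_cast iron pipe wall = ln(166.4/160)/(2π×50.5×1) = 1.236×10^-4 K/W
R_cork board = ln(187.4/166.4)/(2π×0.0476×1) = 0.3974 K/W
R_outer film = 1/(h_o·2πr_oL) = 1/(17.6×2π×0.1874×1) = 0.04825 K/W
R_total = 0.4458 K/W
Q = ΔT/R_total = 72/0.4458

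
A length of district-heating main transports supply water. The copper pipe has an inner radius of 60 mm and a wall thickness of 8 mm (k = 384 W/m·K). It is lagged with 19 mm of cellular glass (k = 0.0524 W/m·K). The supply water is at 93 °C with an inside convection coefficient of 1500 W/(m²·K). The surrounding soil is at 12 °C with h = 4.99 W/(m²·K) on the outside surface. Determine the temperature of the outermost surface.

T ≈ 38.6 °C

For a radial system each layer contributes R = ln(r_out/r_in)/(2πkL); films add R = 1/(hA).
R_inner film = 1/(h_i·2πr₁L) = 1/(1500×2π×0.06×1) = 0.001768 K/W
R_copper pipe wall = ln(68/60)/(2π×384×1) = 5.188×10^-5 K/W
R_cellular glass = ln(87/68)/(2π×0.0524×1) = 0.7484 K/W
R_outer film = 1/(h_o·2πr_oL) = 1/(4.99×2π×0.087×1) = 0.3666 K/W
R_total = 1.117 K/W
Q = ΔT/R_total = 81/1.117
Q = 72.5 W/m
T_interface = T_inner − Q·ΣR(inner→interface) = 93 − 72.5×0.7502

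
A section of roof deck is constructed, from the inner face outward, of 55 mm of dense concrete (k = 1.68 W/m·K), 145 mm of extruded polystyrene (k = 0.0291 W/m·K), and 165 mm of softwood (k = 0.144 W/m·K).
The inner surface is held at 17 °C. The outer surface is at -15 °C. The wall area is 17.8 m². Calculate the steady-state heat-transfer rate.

Model the wall as resistances in series:
R_dense concrete = L/(kA) = 0.055/(1.68×17.8) = 0.001839 K/W
R_extruded polystyrene = L/(kA) = 0.145/(0.0291×17.8) = 0.2799 K/W
R_softwood = L/(kA) = 0.165/(0.144×17.8) = 0.06437 K/W
R_total = 0.3461 K/W
Q = ΔT / R_total = 32 / 0.3461

Q ≈ 92.4 W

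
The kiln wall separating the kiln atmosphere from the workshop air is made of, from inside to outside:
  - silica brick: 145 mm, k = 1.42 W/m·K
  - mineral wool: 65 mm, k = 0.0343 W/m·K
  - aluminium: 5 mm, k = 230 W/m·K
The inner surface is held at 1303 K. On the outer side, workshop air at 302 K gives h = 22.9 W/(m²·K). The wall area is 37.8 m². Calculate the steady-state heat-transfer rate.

Thermal resistances in series:
R_silica brick = L/(kA) = 0.145/(1.42×37.8) = 0.002701 K/W
R_mineral wool = L/(kA) = 0.065/(0.0343×37.8) = 0.05013 K/W
R_aluminium = L/(kA) = 0.005/(230×37.8) = 5.751×10^-7 K/W
R_outer film = 1/(h_o·A) = 1/(22.9×37.8) = 0.001155 K/W
R_total = 0.05399 K/W
Q = ΔT / R_total = 1001 / 0.05399

Q ≈ 18500 W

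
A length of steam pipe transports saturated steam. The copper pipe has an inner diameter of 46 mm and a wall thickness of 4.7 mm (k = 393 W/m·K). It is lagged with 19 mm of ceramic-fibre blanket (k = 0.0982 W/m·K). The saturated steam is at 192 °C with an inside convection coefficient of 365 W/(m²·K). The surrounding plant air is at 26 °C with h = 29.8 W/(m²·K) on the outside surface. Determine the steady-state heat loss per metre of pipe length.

q′ ≈ 169 W/m

Treating each annulus and film as a series resistance:
R_inner film = 1/(h_i·2πr₁L) = 1/(365×2π×0.023×1) = 0.01896 K/W
R_copper pipe wall = ln(27.7/23)/(2π×393×1) = 7.53×10^-5 K/W
R_ceramic-fibre blanket = ln(46.7/27.7)/(2π×0.0982×1) = 0.8465 K/W
R_outer film = 1/(h_o·2πr_oL) = 1/(29.8×2π×0.0467×1) = 0.1144 K/W
R_total = 0.9799 K/W
Q = ΔT/R_total = 166/0.9799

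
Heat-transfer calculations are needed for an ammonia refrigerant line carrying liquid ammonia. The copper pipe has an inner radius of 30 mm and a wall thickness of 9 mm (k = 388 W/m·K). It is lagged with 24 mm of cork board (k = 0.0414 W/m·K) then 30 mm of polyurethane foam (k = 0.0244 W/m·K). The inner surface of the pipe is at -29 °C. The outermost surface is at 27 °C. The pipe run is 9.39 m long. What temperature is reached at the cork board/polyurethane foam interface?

T ≈ -5.45 °C

Treating each annulus and film as a series resistance:
R_copper pipe wall = ln(39/30)/(2π×388×9.39) = 1.146×10^-5 K/W
R_cork board = ln(63/39)/(2π×0.0414×9.39) = 0.1963 K/W
R_polyurethane foam = ln(93/63)/(2π×0.0244×9.39) = 0.2705 K/W
R_total = 0.4669 K/W
Q = ΔT/R_total = 56/0.4669
Q = 120 W
T_interface = T_inner + Q·ΣR(inner→interface) = -29 + 120×0.1964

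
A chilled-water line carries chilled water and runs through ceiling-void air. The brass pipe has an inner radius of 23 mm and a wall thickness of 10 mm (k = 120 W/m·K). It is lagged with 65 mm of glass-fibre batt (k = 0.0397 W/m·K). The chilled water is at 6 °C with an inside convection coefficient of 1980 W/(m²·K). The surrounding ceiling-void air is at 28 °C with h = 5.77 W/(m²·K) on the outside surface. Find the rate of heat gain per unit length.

For a radial system each layer contributes R = ln(r_out/r_in)/(2πkL); films add R = 1/(hA).
R_inner film = 1/(h_i·2πr₁L) = 1/(1980×2π×0.023×1) = 0.003495 K/W
R_brass pipe wall = ln(33/23)/(2π×120×1) = 4.788×10^-4 K/W
R_glass-fibre batt = ln(98/33)/(2π×0.0397×1) = 4.364 K/W
R_outer film = 1/(h_o·2πr_oL) = 1/(5.77×2π×0.098×1) = 0.2815 K/W
R_total = 4.649 K/W
Q = ΔT/R_total = 22/4.649

q′ ≈ 4.73 W/m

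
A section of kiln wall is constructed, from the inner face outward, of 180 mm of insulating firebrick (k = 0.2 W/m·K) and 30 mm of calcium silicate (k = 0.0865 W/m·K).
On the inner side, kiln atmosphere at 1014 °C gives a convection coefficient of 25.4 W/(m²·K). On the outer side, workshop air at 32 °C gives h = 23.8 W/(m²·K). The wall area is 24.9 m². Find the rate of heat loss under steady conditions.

Using the resistance-network approach (series):
R_inner film = 1/(h_i·A) = 1/(25.4×24.9) = 0.001581 K/W
R_insulating firebrick = L/(kA) = 0.18/(0.2×24.9) = 0.03614 K/W
R_calcium silicate = L/(kA) = 0.03/(0.0865×24.9) = 0.01393 K/W
R_outer film = 1/(h_o·A) = 1/(23.8×24.9) = 0.001687 K/W
R_total = 0.05334 K/W
Q = ΔT / R_total = 982 / 0.05334

Q ≈ 18400 W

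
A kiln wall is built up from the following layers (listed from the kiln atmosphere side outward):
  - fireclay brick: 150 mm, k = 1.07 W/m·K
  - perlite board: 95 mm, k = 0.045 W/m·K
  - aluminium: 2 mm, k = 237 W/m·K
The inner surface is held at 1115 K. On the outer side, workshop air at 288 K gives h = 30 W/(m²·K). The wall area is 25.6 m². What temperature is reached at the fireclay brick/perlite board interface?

T ≈ 1060 K

Using the resistance-network approach (series):
R_fireclay brick = L/(kA) = 0.15/(1.07×25.6) = 0.005476 K/W
R_perlite board = L/(kA) = 0.095/(0.045×25.6) = 0.08247 K/W
R_aluminium = L/(kA) = 0.002/(237×25.6) = 3.296×10^-7 K/W
R_outer film = 1/(h_o·A) = 1/(30×25.6) = 0.001302 K/W
R_total = 0.08924 K/W;  Q = ΔT/R_total = 827/0.08924 = 9267 W
T_interface = T_inner − Q·ΣR(inner→interface) = 1115 − 9270×0.005476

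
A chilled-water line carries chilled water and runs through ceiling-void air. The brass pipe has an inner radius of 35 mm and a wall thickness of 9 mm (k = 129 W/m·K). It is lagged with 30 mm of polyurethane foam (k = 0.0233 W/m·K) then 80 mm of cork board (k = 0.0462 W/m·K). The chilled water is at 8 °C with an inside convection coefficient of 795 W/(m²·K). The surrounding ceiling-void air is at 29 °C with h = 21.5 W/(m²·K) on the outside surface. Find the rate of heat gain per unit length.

Per-layer cylindrical resistances, series-summed:
R_inner film = 1/(h_i·2πr₁L) = 1/(795×2π×0.035×1) = 0.00572 K/W
R_brass pipe wall = ln(44/35)/(2π×129×1) = 2.823×10^-4 K/W
R_polyurethane foam = ln(74/44)/(2π×0.0233×1) = 3.551 K/W
R_cork board = ln(154/74)/(2π×0.0462×1) = 2.525 K/W
R_outer film = 1/(h_o·2πr_oL) = 1/(21.5×2π×0.154×1) = 0.04807 K/W
R_total = 6.13 K/W
Q = ΔT/R_total = 21/6.13

q′ ≈ 3.43 W/m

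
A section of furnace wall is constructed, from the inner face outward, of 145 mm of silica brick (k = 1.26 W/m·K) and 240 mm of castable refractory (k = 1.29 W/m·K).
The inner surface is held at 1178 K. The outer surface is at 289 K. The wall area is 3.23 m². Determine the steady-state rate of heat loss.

Thermal resistances in series:
R_silica brick = L/(kA) = 0.145/(1.26×3.23) = 0.03563 K/W
R_castable refractory = L/(kA) = 0.24/(1.29×3.23) = 0.0576 K/W
R_total = 0.09323 K/W
Q = ΔT / R_total = 889 / 0.09323

Q ≈ 9540 W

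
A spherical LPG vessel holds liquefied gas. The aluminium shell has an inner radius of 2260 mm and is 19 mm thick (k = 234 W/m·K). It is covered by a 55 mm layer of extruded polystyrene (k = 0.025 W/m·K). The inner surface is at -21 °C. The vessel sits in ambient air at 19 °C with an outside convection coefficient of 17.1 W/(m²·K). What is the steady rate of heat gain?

Q ≈ 1180 W

Spherical conduction: R = (1/r_in − 1/r_out)/(4πk) per layer; series-sum.
R_aluminium shell = (1/2.26 − 1/2.279)/(4π×234) = 1.255×10^-6 K/W
R_extruded polystyrene = (1/2.279 − 1/2.334)/(4π×0.025) = 0.03291 K/W
R_outer film = 1/(h·4πr_o²) = 1/(17.1×4π×2.334²) = 8.543×10^-4 K/W
R_total = 0.03377 K/W
Q = ΔT/R_total = 40/0.03377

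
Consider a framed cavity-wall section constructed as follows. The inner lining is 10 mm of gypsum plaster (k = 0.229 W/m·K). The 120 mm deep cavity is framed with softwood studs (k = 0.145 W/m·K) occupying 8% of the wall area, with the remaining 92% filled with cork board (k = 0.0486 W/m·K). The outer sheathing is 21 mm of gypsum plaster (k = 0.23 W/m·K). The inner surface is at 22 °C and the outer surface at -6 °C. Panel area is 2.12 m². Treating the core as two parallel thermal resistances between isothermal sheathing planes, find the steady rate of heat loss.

Sheathing layers in series; stud and cavity paths in parallel between them.
R_inner = 0.01/(0.229×2.12) = 0.0206 K/W
R_stud  = 0.12/(0.145×0.08×2.12) = 4.88 K/W
R_cav   = 0.12/(0.0486×0.92×2.12) = 1.266 K/W
1/R_core = 1/R_stud + 1/R_cav → R_core = 1.005 K/W
R_outer = 0.021/(0.23×2.12) = 0.04307 K/W
R_total = 1.069 K/W
Q = ΔT/R_total = 28/1.069

Q ≈ 26.2 W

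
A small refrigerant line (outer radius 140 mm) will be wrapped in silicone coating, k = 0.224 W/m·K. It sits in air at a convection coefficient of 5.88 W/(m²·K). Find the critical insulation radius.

r_cr ≈ 38.1 mm

For a cylinder r_cr = k/h = 0.224/5.88
r_cr = 38.1 mm; since the bare radius (140 mm) is above r_cr, any added insulation will reduce heat loss.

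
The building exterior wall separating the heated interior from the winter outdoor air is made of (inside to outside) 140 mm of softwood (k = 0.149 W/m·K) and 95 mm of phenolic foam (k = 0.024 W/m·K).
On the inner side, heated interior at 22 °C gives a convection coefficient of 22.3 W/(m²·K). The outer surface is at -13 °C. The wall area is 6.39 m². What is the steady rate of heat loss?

Using the resistance-network approach (series):
R_inner film = 1/(h_i·A) = 1/(22.3×6.39) = 0.007018 K/W
R_softwood = L/(kA) = 0.14/(0.149×6.39) = 0.147 K/W
R_phenolic foam = L/(kA) = 0.095/(0.024×6.39) = 0.6195 K/W
R_total = 0.7735 K/W
Q = ΔT / R_total = 35 / 0.7735

Q ≈ 45.2 W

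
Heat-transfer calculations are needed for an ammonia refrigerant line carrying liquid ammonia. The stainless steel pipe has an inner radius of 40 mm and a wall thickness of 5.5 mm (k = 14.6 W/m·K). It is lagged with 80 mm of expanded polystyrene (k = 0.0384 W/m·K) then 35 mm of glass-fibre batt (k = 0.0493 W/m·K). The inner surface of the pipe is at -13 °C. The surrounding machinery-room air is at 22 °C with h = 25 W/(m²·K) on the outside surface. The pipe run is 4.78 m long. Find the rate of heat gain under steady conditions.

Q ≈ 33.2 W

Per-layer cylindrical resistances, series-summed:
R_stainless steel pipe wall = ln(45.5/40)/(2π×14.6×4.78) = 2.938×10^-4 K/W
R_expanded polystyrene = ln(125.5/45.5)/(2π×0.0384×4.78) = 0.8797 K/W
R_glass-fibre batt = ln(160.5/125.5)/(2π×0.0493×4.78) = 0.1661 K/W
R_outer film = 1/(h_o·2πr_oL) = 1/(25×2π×0.1605×4.78) = 0.008298 K/W
R_total = 1.054 K/W
Q = ΔT/R_total = 35/1.054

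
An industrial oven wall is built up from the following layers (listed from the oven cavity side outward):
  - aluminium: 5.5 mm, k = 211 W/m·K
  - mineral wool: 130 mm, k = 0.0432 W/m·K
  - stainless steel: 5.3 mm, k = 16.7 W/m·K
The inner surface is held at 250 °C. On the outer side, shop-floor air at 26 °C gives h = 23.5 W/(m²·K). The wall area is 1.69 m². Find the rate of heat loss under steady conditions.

Q ≈ 124 W

Using the resistance-network approach (series):
R_aluminium = L/(kA) = 0.0055/(211×1.69) = 1.542×10^-5 K/W
R_mineral wool = L/(kA) = 0.13/(0.0432×1.69) = 1.781 K/W
R_stainless steel = L/(kA) = 0.0053/(16.7×1.69) = 1.878×10^-4 K/W
R_outer film = 1/(h_o·A) = 1/(23.5×1.69) = 0.02518 K/W
R_total = 1.806 K/W
Q = ΔT / R_total = 224 / 1.806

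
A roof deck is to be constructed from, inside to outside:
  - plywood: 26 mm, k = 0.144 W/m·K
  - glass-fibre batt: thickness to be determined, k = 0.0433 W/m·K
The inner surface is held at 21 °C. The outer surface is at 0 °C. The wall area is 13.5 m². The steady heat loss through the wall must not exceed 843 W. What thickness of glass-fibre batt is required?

Series thermal resistances:
R_plywood = L/(kA) = 0.026/(0.144×13.5) = 0.01337 K/W
Sum of the known resistances R_other = 0.01337 K/W
Required total resistance R_tot = ΔT/Q_allow = 21/843 = 0.02491 K/W
R_glass-fibre batt = R_tot − R_other = 0.01154 K/W
L = R·k·A = 0.01154×0.0433×13.5

L ≈ 6.74 mm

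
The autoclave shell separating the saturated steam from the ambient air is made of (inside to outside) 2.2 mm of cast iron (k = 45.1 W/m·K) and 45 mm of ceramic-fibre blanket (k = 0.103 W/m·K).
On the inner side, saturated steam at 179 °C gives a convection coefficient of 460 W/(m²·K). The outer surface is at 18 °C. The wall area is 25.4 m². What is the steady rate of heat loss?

Using the resistance-network approach (series):
R_inner film = 1/(h_i·A) = 1/(460×25.4) = 8.559×10^-5 K/W
R_cast iron = L/(kA) = 0.0022/(45.1×25.4) = 1.92×10^-6 K/W
R_ceramic-fibre blanket = L/(kA) = 0.045/(0.103×25.4) = 0.0172 K/W
R_total = 0.01729 K/W
Q = ΔT / R_total = 161 / 0.01729

Q ≈ 9310 W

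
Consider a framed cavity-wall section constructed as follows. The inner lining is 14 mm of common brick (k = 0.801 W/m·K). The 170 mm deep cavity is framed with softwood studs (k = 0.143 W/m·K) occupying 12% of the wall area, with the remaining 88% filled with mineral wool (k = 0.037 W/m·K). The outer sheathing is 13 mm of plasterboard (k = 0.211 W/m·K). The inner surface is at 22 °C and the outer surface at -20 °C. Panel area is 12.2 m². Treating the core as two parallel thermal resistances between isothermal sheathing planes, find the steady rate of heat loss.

Sheathing layers in series; stud and cavity paths in parallel between them.
R_inner = 0.014/(0.801×12.2) = 0.001433 K/W
R_stud  = 0.17/(0.143×0.12×12.2) = 0.812 K/W
R_cav   = 0.17/(0.037×0.88×12.2) = 0.428 K/W
1/R_core = 1/R_stud + 1/R_cav → R_core = 0.2803 K/W
R_outer = 0.013/(0.211×12.2) = 0.00505 K/W
R_total = 0.2867 K/W
Q = ΔT/R_total = 42/0.2867

Q ≈ 146 W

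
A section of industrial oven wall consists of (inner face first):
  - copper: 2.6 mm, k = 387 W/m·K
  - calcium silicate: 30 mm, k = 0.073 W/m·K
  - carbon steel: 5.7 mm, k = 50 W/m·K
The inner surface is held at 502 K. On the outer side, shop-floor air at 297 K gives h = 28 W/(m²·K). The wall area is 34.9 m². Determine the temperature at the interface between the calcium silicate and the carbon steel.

Treating each layer as a thermal resistance in series:
R_copper = L/(kA) = 0.0026/(387×34.9) = 1.925×10^-7 K/W
R_calcium silicate = L/(kA) = 0.03/(0.073×34.9) = 0.01178 K/W
R_carbon steel = L/(kA) = 0.0057/(50×34.9) = 3.266×10^-6 K/W
R_outer film = 1/(h_o·A) = 1/(28×34.9) = 0.001023 K/W
R_total = 0.0128 K/W;  Q = ΔT/R_total = 205/0.0128 = 16010 W
T_interface = T_inner − Q·ΣR(inner→interface) = 502 − 16000×0.01178

T ≈ 313 K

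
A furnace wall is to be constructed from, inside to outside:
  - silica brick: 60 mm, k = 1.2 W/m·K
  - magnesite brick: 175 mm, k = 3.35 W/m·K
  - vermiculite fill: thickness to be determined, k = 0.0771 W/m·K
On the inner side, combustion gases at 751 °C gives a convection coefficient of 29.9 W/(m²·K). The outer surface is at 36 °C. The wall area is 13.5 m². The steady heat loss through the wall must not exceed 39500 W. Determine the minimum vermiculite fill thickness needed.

Series thermal resistances:
R_inner film = 1/(h_i·A) = 1/(29.9×13.5) = 0.002477 K/W
R_silica brick = L/(kA) = 0.06/(1.2×13.5) = 0.003704 K/W
R_magnesite brick = L/(kA) = 0.175/(3.35×13.5) = 0.00387 K/W
Sum of the known resistances R_other = 0.01005 K/W
Required total resistance R_tot = ΔT/Q_allow = 715/39500 = 0.0181 K/W
R_vermiculite fill = R_tot − R_other = 0.008051 K/W
L = R·k·A = 0.008051×0.0771×13.5

L ≈ 8.38 mm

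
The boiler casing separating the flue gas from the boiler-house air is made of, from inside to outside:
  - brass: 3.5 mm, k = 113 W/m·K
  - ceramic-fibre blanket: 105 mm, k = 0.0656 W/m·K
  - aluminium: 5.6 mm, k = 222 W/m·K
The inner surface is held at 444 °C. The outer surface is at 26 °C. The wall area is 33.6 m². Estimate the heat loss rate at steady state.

Q ≈ 8770 W

Model the wall as resistances in series:
R_brass = L/(kA) = 0.0035/(113×33.6) = 9.218×10^-7 K/W
R_ceramic-fibre blanket = L/(kA) = 0.105/(0.0656×33.6) = 0.04764 K/W
R_aluminium = L/(kA) = 0.0056/(222×33.6) = 7.508×10^-7 K/W
R_total = 0.04764 K/W
Q = ΔT / R_total = 418 / 0.04764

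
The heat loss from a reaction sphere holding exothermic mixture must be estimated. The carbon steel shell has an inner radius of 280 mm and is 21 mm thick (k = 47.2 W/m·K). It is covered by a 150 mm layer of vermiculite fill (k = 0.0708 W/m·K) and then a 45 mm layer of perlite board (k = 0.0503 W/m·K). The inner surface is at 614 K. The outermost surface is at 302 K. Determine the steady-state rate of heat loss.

For a spherical shell R = (1/r₁ − 1/r₂)/(4πk); film R = 1/(h·4πr²). In series:
R_carbon steel shell = (1/0.28 − 1/0.301)/(4π×47.2) = 4.201×10^-4 K/W
R_vermiculite fill = (1/0.301 − 1/0.451)/(4π×0.0708) = 1.242 K/W
R_perlite board = (1/0.451 − 1/0.496)/(4π×0.0503) = 0.3183 K/W
R_total = 1.561 K/W
Q = ΔT/R_total = 312/1.561

Q ≈ 200 W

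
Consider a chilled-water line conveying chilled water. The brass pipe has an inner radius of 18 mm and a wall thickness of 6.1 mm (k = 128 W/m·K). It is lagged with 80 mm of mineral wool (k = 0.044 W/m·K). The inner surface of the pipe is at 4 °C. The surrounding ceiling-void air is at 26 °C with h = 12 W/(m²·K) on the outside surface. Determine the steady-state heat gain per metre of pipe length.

For a radial system each layer contributes R = ln(r_out/r_in)/(2πkL); films add R = 1/(hA).
R_brass pipe wall = ln(24.1/18)/(2π×128×1) = 3.629×10^-4 K/W
R_mineral wool = ln(104.1/24.1)/(2π×0.044×1) = 5.292 K/W
R_outer film = 1/(h_o·2πr_oL) = 1/(12×2π×0.1041×1) = 0.1274 K/W
R_total = 5.42 K/W
Q = ΔT/R_total = 22/5.42

q′ ≈ 4.06 W/m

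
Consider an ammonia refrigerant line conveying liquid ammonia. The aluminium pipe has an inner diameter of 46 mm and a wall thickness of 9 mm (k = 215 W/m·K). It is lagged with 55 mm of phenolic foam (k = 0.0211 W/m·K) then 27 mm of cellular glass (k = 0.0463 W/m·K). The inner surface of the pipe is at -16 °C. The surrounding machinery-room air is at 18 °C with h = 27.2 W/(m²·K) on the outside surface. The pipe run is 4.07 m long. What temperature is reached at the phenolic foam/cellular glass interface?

Radial resistances (cylindrical: R_cond = ln(r_o/r_i)/(2πkL), R_conv = 1/(h·2πrL)):
R_aluminium pipe wall = ln(32/23)/(2π×215×4.07) = 6.006×10^-5 K/W
R_phenolic foam = ln(87/32)/(2π×0.0211×4.07) = 1.854 K/W
R_cellular glass = ln(114/87)/(2π×0.0463×4.07) = 0.2283 K/W
R_outer film = 1/(h_o·2πr_oL) = 1/(27.2×2π×0.114×4.07) = 0.01261 K/W
R_total = 2.095 K/W
Q = ΔT/R_total = 34/2.095
Q = 16.2 W
T_interface = T_inner + Q·ΣR(inner→interface) = -16 + 16.2×1.854

T ≈ 14.1 °C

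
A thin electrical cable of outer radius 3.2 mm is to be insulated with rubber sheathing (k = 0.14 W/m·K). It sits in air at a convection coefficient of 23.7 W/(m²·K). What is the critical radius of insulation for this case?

For a cylinder r_cr = k/h = 0.14/23.7
r_cr = 5.91 mm; since the bare radius (3.2 mm) is below r_cr, adding a thin layer of insulation will *increase* heat loss.

r_cr ≈ 5.91 mm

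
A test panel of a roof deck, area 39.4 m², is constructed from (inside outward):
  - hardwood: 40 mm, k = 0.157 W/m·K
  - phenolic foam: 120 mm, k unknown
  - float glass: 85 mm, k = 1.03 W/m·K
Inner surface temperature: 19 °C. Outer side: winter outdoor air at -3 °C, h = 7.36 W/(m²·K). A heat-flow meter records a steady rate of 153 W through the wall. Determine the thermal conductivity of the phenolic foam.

k ≈ 0.0231 W/(m·K)

Series thermal resistances:
R_hardwood = L/(kA) = 0.04/(0.157×39.4) = 0.006466 K/W
R_float glass = L/(kA) = 0.085/(1.03×39.4) = 0.002095 K/W
R_outer film = 1/(h_o·A) = 1/(7.36×39.4) = 0.003448 K/W
Sum of known resistances R_other = 0.01201 K/W
Total R = ΔT/Q = 22/153 = 0.1438 K/W
R_phenolic foam = R_total − R_other = 0.1318 K/W
k = L/(R·A) = 0.12/(0.1318×39.4)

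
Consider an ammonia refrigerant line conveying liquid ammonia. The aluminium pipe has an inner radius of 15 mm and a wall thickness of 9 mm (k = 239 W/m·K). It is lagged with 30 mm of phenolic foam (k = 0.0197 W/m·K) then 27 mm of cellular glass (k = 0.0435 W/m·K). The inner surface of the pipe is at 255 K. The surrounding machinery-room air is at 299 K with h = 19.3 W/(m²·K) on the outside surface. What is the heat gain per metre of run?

Per-layer cylindrical resistances, series-summed:
R_aluminium pipe wall = ln(24/15)/(2π×239×1) = 3.13×10^-4 K/W
R_phenolic foam = ln(54/24)/(2π×0.0197×1) = 6.551 K/W
R_cellular glass = ln(81/54)/(2π×0.0435×1) = 1.483 K/W
R_outer film = 1/(h_o·2πr_oL) = 1/(19.3×2π×0.081×1) = 0.1018 K/W
R_total = 8.137 K/W
Q = ΔT/R_total = 44/8.137

q′ ≈ 5.41 W/m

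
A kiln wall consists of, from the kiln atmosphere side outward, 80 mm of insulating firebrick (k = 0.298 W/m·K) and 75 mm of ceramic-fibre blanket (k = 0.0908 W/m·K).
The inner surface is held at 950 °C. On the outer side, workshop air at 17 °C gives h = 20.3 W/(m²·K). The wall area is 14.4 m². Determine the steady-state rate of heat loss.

Using the resistance-network approach (series):
R_insulating firebrick = L/(kA) = 0.08/(0.298×14.4) = 0.01864 K/W
R_ceramic-fibre blanket = L/(kA) = 0.075/(0.0908×14.4) = 0.05736 K/W
R_outer film = 1/(h_o·A) = 1/(20.3×14.4) = 0.003421 K/W
R_total = 0.07942 K/W
Q = ΔT / R_total = 933 / 0.07942

Q ≈ 11700 W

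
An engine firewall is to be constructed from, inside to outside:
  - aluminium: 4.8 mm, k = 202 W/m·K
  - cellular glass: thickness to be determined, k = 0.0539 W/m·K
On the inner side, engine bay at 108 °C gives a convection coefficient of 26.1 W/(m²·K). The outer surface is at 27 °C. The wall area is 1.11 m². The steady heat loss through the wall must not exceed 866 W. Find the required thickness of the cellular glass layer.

Series thermal resistances:
R_inner film = 1/(h_i·A) = 1/(26.1×1.11) = 0.03452 K/W
R_aluminium = L/(kA) = 0.0048/(202×1.11) = 2.141×10^-5 K/W
Sum of the known resistances R_other = 0.03454 K/W
Required total resistance R_tot = ΔT/Q_allow = 81/866 = 0.09353 K/W
R_cellular glass = R_tot − R_other = 0.05899 K/W
L = R·k·A = 0.05899×0.0539×1.11

L ≈ 3.53 mm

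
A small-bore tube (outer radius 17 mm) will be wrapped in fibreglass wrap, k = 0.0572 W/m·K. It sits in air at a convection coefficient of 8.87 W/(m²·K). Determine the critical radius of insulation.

For a cylinder r_cr = k/h = 0.0572/8.87
r_cr = 6.45 mm; since the bare radius (17 mm) is above r_cr, any added insulation will reduce heat loss.

r_cr ≈ 6.45 mm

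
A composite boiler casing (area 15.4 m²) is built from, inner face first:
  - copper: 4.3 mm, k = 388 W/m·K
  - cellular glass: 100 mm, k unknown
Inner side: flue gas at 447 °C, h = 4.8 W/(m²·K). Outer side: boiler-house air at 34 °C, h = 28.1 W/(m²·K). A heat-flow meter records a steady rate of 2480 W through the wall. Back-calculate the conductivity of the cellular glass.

Model the wall as resistances in series:
R_inner film = 1/(h_i·A) = 1/(4.8×15.4) = 0.01353 K/W
R_copper = L/(kA) = 0.0043/(388×15.4) = 7.196×10^-7 K/W
R_outer film = 1/(h_o·A) = 1/(28.1×15.4) = 0.002311 K/W
Sum of known resistances R_other = 0.01584 K/W
Total R = ΔT/Q = 413/2480 = 0.1665 K/W
R_cellular glass = R_total − R_other = 0.1507 K/W
k = L/(R·A) = 0.1/(0.1507×15.4)

k ≈ 0.0431 W/(m·K)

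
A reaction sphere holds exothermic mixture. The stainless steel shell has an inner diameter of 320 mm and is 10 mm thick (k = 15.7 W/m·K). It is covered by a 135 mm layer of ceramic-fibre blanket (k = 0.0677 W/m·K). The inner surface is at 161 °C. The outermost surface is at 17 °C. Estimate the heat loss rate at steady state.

Spherical conduction: R = (1/r_in − 1/r_out)/(4πk) per layer; series-sum.
R_stainless steel shell = (1/0.16 − 1/0.17)/(4π×15.7) = 0.001863 K/W
R_ceramic-fibre blanket = (1/0.17 − 1/0.305)/(4π×0.0677) = 3.06 K/W
R_total = 3.062 K/W
Q = ΔT/R_total = 144/3.062

Q ≈ 47 W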